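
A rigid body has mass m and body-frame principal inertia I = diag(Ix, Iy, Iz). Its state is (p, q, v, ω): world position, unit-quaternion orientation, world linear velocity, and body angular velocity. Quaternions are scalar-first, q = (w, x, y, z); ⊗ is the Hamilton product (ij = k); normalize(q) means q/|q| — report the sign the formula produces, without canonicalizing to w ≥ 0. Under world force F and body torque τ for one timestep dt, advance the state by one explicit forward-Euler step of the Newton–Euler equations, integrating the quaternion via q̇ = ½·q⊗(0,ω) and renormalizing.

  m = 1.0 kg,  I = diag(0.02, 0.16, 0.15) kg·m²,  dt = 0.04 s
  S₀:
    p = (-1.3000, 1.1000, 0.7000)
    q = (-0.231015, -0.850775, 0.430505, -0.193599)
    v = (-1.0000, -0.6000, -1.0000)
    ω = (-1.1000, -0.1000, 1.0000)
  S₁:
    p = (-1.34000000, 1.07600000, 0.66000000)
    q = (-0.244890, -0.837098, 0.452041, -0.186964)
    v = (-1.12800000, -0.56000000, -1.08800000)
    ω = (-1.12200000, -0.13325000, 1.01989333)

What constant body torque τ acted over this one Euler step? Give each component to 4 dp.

τ = (-0.0100, 0.0100, 0.0900)

rate change Δω = (-0.02200000, -0.03325000, 0.01989333)
ω₀×(Iω₀) = (0.0010, 0.1430, 0.0154)
I·α + gyro = (-0.0100, 0.0100, 0.0900)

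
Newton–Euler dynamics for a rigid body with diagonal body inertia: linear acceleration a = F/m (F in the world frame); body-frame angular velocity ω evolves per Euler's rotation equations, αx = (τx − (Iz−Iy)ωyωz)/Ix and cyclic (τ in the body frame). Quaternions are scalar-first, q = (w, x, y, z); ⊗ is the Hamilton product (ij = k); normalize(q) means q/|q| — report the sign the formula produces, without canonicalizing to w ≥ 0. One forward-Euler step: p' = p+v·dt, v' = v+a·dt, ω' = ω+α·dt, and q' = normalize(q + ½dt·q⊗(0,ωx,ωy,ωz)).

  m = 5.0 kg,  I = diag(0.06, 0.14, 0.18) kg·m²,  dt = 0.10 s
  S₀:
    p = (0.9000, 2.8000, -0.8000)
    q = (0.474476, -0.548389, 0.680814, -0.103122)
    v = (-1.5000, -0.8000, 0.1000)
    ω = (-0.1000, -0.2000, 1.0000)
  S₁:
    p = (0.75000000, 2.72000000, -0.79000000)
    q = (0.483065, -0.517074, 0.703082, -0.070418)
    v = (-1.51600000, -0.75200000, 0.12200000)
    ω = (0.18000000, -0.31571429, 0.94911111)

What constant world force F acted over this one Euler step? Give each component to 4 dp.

F = (-0.8000, 2.4000, 1.1000)

Δv = v₁−v₀ = (-0.01600000, 0.04800000, 0.02200000)
m·(v₁−v₀)/dt = (-0.8000, 2.4000, 1.1000)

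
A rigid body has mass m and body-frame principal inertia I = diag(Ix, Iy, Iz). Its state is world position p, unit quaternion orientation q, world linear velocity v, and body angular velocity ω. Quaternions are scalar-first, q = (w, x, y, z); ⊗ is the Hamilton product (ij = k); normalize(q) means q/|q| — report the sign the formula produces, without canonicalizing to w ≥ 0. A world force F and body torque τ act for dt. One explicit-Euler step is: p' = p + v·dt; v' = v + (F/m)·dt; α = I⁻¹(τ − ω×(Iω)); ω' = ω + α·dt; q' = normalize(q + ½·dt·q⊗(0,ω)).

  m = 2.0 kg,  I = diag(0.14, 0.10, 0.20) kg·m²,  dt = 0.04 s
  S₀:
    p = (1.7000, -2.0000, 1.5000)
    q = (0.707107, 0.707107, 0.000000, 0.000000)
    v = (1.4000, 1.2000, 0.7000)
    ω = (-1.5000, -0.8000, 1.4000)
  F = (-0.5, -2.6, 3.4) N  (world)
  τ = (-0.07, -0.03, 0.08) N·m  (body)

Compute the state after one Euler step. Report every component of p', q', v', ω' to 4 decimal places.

p' = (1.7560, -1.9520, 1.5280)
q' = (0.7276, 0.6852, -0.0311, 0.0085)
v' = (1.3900, 1.1480, 0.7680)
ω' = (-1.4880, -0.8624, 1.4256)

p + v·dt = (1.7560, -1.9520, 1.5280)
v + (F/m)dt = (1.3900, 1.1480, 0.7680)
α = I⁻¹(τ − ω×Iω) = (0.3000, -1.5600, 0.6400)
ω + α·dt = (-1.4880, -0.8624, 1.4256)
Hamilton product q⊗(0,ω) = (1.0606605, -1.0606605, -1.5556354, 0.4242642)
updated quaternion q' = (0.7276, 0.6852, -0.0311, 0.0085)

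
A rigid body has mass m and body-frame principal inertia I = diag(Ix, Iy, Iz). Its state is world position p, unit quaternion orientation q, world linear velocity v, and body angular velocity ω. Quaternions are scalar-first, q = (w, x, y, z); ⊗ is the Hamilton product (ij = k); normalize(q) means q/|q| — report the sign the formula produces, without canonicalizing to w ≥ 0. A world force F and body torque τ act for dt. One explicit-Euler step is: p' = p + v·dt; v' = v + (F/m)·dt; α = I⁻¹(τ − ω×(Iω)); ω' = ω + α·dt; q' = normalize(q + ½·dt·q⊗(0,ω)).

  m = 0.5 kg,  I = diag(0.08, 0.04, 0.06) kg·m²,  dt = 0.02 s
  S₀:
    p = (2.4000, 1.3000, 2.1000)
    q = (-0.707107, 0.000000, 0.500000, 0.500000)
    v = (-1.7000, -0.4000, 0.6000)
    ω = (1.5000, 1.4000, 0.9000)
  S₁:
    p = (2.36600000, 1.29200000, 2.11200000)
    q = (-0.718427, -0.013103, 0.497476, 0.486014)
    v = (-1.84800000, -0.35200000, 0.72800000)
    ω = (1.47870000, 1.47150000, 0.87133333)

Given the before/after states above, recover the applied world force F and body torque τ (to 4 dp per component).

F = (-3.7000, 1.2000, 3.2000)
τ = (-0.0600, 0.1700, -0.1700)

ω₁ − ω₀ = (-0.02130000, 0.07150000, -0.02866667)
applied torque τ = (-0.0600, 0.1700, -0.1700)
Δv = v₁−v₀ = (-0.14800000, 0.04800000, 0.12800000)
m·(v₁−v₀)/dt = (-3.7000, 1.2000, 3.2000)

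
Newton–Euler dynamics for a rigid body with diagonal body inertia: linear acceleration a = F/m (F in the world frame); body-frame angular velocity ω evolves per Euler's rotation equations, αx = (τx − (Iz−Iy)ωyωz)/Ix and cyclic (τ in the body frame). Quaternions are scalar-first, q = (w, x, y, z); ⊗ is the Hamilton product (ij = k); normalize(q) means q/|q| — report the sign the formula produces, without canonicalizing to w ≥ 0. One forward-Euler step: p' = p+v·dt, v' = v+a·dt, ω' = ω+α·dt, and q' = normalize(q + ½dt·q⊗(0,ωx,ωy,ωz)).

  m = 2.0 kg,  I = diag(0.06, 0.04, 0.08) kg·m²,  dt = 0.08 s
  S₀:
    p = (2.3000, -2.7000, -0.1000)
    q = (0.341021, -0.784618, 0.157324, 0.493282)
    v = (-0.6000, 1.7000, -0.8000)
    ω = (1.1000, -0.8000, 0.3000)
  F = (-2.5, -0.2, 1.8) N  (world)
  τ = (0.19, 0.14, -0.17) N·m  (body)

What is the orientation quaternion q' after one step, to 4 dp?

q⊗(0,ω) = (0.8409544, 0.8169459, 0.5051788, 0.5569443)
updated quaternion q' = (0.3741, -0.7508, 0.1773, 0.5148)

q' = (0.3741, -0.7508, 0.1773, 0.5148)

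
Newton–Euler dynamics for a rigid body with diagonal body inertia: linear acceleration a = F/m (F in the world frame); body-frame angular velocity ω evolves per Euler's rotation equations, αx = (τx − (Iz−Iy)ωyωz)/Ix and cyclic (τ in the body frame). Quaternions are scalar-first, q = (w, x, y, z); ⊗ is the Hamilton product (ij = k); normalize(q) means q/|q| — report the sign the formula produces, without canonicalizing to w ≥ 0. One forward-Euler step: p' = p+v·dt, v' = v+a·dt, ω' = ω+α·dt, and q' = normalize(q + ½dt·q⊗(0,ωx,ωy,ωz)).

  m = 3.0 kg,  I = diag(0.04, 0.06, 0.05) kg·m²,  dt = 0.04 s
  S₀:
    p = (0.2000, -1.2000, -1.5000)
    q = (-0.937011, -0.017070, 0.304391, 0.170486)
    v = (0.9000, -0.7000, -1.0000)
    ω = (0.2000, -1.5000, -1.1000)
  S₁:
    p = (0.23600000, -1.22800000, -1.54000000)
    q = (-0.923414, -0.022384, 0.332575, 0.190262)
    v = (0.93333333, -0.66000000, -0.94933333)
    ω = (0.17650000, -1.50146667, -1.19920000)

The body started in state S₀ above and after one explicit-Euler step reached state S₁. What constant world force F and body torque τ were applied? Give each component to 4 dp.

F = (2.5000, 3.0000, 3.8000)
τ = (-0.0400, 0.0000, -0.1300)

rate change Δω = (-0.02350000, -0.00146667, -0.09920000)
I·α + gyro = (-0.0400, 0.0000, -0.1300)
Δv = v₁−v₀ = (0.03333333, 0.04000000, 0.05066667)
m·(v₁−v₀)/dt = (2.5000, 3.0000, 3.8000)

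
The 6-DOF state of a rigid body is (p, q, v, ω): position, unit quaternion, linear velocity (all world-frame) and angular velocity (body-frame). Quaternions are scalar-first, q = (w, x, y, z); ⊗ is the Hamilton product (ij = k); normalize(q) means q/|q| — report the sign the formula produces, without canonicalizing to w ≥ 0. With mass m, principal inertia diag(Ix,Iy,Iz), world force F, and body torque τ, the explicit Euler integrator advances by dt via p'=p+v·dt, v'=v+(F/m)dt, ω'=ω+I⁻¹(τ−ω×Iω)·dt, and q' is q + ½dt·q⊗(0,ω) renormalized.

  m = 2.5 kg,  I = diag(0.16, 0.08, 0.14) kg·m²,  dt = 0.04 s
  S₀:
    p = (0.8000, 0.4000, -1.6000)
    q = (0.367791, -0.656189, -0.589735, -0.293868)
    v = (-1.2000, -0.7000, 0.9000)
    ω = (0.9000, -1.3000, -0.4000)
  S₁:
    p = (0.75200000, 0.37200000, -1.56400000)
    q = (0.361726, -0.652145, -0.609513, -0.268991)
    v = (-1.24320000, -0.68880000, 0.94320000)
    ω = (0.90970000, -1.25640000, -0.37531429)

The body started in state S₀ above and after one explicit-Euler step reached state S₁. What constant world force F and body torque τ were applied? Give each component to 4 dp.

F = (-2.7000, 0.7000, 2.7000)
τ = (0.0700, 0.0800, 0.1800)

Δv = v₁−v₀ = (-0.04320000, 0.01120000, 0.04320000)
applied force F = (-2.7000, 0.7000, 2.7000)
ω₁ − ω₀ = (0.00970000, 0.04360000, 0.02468571)
applied torque τ = (0.0700, 0.0800, 0.1800)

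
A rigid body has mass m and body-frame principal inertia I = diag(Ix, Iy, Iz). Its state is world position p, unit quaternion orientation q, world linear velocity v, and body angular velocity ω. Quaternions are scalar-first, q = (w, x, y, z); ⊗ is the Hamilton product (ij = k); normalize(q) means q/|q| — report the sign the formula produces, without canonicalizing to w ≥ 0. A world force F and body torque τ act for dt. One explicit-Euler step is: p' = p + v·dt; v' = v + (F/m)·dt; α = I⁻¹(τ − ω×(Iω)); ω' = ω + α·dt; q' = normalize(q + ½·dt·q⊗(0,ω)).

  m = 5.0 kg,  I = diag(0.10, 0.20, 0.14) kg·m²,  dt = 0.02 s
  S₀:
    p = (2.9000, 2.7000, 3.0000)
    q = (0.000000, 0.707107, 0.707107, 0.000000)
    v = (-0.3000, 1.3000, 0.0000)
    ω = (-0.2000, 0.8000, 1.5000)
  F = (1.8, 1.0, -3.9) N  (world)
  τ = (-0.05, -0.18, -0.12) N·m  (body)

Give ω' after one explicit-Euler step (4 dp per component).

precession coupling ω×(Iω) = (-0.0720, 0.0120, -0.0160)
α = I⁻¹(τ − ω×Iω) = (0.2200, -0.9600, -0.7429)
new body rate ω' = (-0.1956, 0.7808, 1.4851)

ω' = (-0.1956, 0.7808, 1.4851)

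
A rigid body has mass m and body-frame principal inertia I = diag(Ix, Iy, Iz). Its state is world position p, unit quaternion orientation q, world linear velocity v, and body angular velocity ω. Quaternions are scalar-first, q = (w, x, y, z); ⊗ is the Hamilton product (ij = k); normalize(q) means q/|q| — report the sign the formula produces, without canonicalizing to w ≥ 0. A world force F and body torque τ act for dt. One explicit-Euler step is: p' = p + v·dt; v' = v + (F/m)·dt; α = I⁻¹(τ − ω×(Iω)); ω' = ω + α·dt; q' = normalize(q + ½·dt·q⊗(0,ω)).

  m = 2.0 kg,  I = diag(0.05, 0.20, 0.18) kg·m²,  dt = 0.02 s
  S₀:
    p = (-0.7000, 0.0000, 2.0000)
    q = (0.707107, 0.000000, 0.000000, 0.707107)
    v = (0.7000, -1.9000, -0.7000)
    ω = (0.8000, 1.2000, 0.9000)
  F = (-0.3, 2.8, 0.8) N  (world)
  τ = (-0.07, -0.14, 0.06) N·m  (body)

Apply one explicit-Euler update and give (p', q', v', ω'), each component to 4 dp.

p' = (-0.6860, -0.0380, 1.9860)
q' = (0.7006, -0.0028, 0.0141, 0.7134)
v' = (0.6970, -1.8720, -0.6920)
ω' = (0.7806, 1.1954, 0.8907)

linear accel F/m = (-0.1500, 1.4000, 0.4000)
p + v·dt = (-0.6860, -0.0380, 1.9860)
v' = v + a·dt = (0.6970, -1.8720, -0.6920)
gyro term ω×Iω = (-0.0216, -0.0936, 0.1440)
(τ − ω×Iω)/I = (-0.9680, -0.2320, -0.4667)
ω' = ω + α·dt = (0.7806, 1.1954, 0.8907)
q⊗(0,ω) = (-0.6363963, -0.2828428, 1.4142140, 0.6363963)
q + ½dt·q⊗(0,ω), renormalized = (0.7006, -0.0028, 0.0141, 0.7134)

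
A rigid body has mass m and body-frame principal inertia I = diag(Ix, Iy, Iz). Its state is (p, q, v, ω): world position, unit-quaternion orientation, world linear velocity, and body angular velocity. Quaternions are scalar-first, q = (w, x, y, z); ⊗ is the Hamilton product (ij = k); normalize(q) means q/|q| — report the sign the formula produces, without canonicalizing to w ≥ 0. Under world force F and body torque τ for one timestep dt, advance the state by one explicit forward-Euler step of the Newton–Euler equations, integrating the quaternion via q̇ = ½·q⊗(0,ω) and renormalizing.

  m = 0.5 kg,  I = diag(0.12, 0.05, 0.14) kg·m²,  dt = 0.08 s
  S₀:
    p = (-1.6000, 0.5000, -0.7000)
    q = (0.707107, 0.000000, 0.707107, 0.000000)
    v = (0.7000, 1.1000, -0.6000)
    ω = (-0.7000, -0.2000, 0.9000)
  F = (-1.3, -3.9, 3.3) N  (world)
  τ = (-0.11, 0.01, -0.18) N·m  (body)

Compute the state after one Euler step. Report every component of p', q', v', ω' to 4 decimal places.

p' = (-1.5440, 0.5880, -0.7480)
q' = (0.7120, 0.0057, 0.7007, 0.0452)
v' = (0.4920, 0.4760, -0.0720)
ω' = (-0.7625, -0.2042, 0.8027)

precession coupling ω×(Iω) = (-0.0162, 0.0126, -0.0098)
angular accel α = (-0.7817, -0.0520, -1.2157)
ω' = ω + α·dt = (-0.7625, -0.2042, 0.8027)
q⊗(0,ω) = (0.1414214, 0.1414214, -0.1414214, 1.1313712)
q' = normalize(q + ½dt·q⊗(0,ω)) = (0.7120, 0.0057, 0.7007, 0.0452)
a = (-2.6000, -7.8000, 6.6000)
p + v·dt = (-1.5440, 0.5880, -0.7480)
new velocity v' = (0.4920, 0.4760, -0.0720)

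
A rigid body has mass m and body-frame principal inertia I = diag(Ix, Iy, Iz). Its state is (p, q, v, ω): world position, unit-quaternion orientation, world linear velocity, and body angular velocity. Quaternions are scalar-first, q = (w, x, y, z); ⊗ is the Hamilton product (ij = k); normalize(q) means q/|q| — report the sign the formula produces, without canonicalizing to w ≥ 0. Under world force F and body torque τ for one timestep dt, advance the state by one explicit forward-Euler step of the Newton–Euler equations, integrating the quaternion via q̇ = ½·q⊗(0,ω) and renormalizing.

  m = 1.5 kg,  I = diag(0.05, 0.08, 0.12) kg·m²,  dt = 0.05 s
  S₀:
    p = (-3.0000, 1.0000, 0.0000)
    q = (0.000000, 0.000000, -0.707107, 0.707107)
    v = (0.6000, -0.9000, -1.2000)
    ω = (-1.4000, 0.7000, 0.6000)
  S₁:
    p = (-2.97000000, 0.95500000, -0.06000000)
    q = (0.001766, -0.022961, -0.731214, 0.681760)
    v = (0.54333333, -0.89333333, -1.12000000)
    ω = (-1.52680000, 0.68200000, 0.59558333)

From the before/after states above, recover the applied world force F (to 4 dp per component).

F = (-1.7000, 0.2000, 2.4000)

Δv = v₁−v₀ = (-0.05666667, 0.00666667, 0.08000000)
F = m·Δv/dt = (-1.7000, 0.2000, 2.4000)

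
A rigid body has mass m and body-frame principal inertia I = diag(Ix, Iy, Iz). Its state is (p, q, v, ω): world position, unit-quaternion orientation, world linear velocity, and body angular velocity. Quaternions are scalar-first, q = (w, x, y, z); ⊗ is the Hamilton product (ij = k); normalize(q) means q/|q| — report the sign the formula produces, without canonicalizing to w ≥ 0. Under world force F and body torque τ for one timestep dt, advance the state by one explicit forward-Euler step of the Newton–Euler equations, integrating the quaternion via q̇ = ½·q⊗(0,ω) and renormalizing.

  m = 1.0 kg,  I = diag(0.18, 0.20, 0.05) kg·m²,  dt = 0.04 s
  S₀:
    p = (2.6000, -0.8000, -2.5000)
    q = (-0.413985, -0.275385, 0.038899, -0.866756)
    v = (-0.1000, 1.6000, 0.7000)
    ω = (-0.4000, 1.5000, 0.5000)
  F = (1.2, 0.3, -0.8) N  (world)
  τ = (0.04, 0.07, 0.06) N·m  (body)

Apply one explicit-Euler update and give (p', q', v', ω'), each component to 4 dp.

ω×(Iω) gyroscopic = (-0.1125, -0.0260, -0.0120)
angular accel α = (0.8472, 0.4800, 1.4400)
ω' = ω + α·dt = (-0.3661, 1.5192, 0.5576)
Hamilton product q⊗(0,ω) = (0.2648755, 1.4851775, -0.1365826, -0.6045104)
q' = normalize(q + ½dt·q⊗(0,ω)) = (-0.4085, -0.2456, 0.0361, -0.8784)
linear accel F/m = (1.2000, 0.3000, -0.8000)
new position p' = (2.5960, -0.7360, -2.4720)
v + (F/m)dt = (-0.0520, 1.6120, 0.6680)

p' = (2.5960, -0.7360, -2.4720)
q' = (-0.4085, -0.2456, 0.0361, -0.8784)
v' = (-0.0520, 1.6120, 0.6680)
ω' = (-0.3661, 1.5192, 0.5576)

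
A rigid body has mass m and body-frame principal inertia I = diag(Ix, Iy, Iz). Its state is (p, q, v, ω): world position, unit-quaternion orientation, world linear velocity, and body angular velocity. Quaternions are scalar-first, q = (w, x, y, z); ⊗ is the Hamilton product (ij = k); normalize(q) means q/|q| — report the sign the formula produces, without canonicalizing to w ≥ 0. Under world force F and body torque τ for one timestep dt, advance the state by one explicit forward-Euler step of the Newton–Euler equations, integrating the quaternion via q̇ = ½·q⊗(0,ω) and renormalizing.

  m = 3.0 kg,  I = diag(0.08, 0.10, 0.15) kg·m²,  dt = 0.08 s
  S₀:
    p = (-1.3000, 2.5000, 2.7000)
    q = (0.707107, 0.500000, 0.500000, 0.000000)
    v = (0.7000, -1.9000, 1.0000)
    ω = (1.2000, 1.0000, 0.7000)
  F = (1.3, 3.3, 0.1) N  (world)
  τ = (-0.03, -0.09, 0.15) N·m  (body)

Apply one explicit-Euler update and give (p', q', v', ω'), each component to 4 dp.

p' = (-1.2440, 2.3480, 2.7800)
q' = (0.6616, 0.5467, 0.5131, 0.0158)
v' = (0.7347, -1.8120, 1.0027)
ω' = (1.1350, 0.9750, 0.7672)

p' = p + v·dt = (-1.2440, 2.3480, 2.7800)
v + (F/m)dt = (0.7347, -1.8120, 1.0027)
precession coupling ω×(Iω) = (0.0350, -0.0588, 0.0240)
(τ − ω×Iω)/I = (-0.8125, -0.3120, 0.8400)
ω + α·dt = (1.1350, 0.9750, 0.7672)
Hamilton product q⊗(0,ω) = (-1.1000000, 1.1985284, 0.3571070, 0.3949749)
q' = normalize(q + ½dt·q⊗(0,ω)) = (0.6616, 0.5467, 0.5131, 0.0158)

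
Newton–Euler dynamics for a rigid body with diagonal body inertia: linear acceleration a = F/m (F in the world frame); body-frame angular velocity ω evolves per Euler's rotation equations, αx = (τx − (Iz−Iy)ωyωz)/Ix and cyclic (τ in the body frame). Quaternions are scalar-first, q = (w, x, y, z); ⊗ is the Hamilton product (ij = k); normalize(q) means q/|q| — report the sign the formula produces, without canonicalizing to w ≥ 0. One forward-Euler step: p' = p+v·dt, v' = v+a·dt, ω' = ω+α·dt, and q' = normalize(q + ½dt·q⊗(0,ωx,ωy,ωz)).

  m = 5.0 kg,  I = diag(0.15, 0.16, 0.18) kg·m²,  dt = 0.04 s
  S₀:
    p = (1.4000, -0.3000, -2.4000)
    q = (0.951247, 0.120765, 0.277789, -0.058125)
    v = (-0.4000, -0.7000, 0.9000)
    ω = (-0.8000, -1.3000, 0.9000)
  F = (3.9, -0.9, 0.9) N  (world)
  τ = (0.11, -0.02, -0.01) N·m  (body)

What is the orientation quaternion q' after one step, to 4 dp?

q' = (0.9608, 0.1090, 0.2517, -0.0397)

Hamilton product q⊗(0,ω) = (0.5100502, -0.5865500, -1.2988096, 0.9213590)
q' = normalize(q + ½dt·q⊗(0,ω)) = (0.9608, 0.1090, 0.2517, -0.0397)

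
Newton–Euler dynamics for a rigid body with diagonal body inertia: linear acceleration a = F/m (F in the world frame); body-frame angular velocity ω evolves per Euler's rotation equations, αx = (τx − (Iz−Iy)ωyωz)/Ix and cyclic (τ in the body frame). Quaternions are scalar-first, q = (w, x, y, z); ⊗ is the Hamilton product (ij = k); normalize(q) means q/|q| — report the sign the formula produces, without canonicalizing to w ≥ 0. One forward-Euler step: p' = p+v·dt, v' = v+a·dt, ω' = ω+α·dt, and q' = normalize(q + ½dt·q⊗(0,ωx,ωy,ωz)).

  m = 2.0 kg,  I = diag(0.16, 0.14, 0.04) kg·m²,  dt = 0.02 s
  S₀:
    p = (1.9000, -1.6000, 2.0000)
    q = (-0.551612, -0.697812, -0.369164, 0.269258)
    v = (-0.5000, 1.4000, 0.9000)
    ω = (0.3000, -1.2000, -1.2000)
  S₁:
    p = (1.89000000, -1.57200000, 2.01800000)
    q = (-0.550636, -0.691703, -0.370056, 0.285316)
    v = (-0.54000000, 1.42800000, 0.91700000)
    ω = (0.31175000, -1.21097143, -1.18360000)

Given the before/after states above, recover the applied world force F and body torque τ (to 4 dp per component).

F = (-4.0000, 2.8000, 1.7000)
τ = (-0.0500, -0.1200, 0.0400)

rate change Δω = (0.01175000, -0.01097143, 0.01640000)
τ = I·(Δω/dt) + ω₀×(Iω₀) = (-0.0500, -0.1200, 0.0400)
Δv = v₁−v₀ = (-0.04000000, 0.02800000, 0.01700000)
m·(v₁−v₀)/dt = (-4.0000, 2.8000, 1.7000)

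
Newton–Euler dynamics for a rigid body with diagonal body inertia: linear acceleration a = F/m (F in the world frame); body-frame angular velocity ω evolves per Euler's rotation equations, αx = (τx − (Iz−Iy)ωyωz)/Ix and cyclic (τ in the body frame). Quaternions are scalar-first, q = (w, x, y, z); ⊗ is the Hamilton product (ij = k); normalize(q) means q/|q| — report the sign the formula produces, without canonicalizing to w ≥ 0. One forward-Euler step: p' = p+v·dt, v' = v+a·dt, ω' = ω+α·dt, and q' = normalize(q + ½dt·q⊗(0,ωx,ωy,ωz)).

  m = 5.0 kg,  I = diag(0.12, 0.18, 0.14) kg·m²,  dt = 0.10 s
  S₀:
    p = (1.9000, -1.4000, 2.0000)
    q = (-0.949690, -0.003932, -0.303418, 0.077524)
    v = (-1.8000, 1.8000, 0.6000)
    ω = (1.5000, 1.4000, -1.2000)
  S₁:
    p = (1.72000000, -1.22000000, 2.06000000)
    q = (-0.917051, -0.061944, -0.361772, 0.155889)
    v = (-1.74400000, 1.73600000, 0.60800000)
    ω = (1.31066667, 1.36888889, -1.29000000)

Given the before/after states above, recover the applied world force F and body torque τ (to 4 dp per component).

rate change Δω = (-0.18933333, -0.03111111, -0.09000000)
gyro term ω₀×Iω₀ = (0.0672, 0.0360, 0.1260)
applied torque τ = (-0.1600, -0.0200, 0.0000)
v₁ − v₀ = (0.05600000, -0.06400000, 0.00800000)
applied force F = (2.8000, -3.2000, 0.4000)

F = (2.8000, -3.2000, 0.4000)
τ = (-0.1600, -0.0200, 0.0000)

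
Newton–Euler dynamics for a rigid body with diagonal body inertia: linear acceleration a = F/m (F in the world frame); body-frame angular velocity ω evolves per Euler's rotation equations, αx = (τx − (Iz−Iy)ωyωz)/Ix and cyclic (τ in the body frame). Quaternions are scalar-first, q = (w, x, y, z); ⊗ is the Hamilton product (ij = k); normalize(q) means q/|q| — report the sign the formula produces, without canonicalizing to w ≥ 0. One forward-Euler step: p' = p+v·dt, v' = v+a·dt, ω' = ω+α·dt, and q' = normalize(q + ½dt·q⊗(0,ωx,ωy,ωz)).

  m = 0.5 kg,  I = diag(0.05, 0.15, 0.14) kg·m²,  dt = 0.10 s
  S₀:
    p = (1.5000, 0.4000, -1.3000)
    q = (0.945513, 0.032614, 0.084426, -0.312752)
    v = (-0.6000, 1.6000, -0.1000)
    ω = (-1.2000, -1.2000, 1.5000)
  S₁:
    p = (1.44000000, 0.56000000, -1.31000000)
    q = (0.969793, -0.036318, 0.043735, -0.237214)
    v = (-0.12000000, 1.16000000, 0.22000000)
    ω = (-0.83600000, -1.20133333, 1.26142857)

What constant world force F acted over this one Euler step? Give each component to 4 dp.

F = (2.4000, -2.2000, 1.6000)

Δv = v₁−v₀ = (0.48000000, -0.44000000, 0.32000000)
applied force F = (2.4000, -2.2000, 1.6000)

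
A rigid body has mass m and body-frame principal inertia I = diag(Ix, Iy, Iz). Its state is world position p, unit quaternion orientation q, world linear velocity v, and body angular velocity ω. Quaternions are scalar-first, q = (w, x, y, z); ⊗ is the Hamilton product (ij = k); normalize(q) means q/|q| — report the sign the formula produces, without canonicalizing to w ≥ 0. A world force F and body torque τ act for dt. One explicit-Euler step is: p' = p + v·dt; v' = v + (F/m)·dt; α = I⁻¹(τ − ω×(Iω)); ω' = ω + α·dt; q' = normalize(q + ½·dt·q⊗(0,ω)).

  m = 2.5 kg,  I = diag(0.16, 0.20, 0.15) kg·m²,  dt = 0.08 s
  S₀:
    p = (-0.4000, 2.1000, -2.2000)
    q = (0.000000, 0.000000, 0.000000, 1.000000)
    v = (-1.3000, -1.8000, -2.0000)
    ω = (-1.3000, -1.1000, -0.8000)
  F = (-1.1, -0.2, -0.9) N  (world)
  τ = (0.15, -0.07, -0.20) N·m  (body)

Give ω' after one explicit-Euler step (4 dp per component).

ω' = (-1.2030, -1.1322, -0.9372)

precession coupling ω×(Iω) = (-0.0440, 0.0104, 0.0572)
α = I⁻¹(τ − ω×Iω) = (1.2125, -0.4020, -1.7147)
ω' = ω + α·dt = (-1.2030, -1.1322, -0.9372)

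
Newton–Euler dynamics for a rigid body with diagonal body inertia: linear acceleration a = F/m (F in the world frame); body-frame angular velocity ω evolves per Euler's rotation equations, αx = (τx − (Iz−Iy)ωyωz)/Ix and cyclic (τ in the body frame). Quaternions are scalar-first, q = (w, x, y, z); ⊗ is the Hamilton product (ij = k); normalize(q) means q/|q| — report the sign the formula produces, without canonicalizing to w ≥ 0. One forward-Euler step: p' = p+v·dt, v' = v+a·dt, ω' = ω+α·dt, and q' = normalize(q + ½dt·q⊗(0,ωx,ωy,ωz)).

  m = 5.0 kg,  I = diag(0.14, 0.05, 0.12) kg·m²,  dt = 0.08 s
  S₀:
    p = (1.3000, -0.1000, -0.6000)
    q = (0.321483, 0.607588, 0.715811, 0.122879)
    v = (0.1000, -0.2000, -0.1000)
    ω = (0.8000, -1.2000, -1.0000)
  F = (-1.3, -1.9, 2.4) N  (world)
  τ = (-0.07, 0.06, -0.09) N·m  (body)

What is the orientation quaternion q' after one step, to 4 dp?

q' = (0.3405, 0.5937, 0.7268, 0.0578)

2q̇ = q⊗(0,ω) = (0.4957818, -0.3111698, 0.3201116, -1.6232374)
q' = normalize(q + ½dt·q⊗(0,ω)) = (0.3405, 0.5937, 0.7268, 0.0578)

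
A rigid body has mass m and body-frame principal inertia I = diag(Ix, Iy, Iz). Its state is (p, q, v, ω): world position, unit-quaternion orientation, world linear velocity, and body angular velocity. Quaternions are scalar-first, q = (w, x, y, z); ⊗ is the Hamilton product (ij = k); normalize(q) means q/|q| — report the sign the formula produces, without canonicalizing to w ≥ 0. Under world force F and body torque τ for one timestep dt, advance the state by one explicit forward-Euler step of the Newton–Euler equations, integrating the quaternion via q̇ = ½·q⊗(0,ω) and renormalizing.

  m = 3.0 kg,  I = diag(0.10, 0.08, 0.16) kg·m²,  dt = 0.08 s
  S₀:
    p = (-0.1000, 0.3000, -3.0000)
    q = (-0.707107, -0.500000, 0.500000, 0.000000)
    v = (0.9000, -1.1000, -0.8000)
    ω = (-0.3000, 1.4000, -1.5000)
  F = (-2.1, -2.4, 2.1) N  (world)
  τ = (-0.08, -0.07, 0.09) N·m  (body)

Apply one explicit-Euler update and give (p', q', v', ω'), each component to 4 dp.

a = F/m = (-0.7000, -0.8000, 0.7000)
new position p' = (-0.0280, 0.2120, -3.0640)
new velocity v' = (0.8440, -1.1640, -0.7440)
α = I⁻¹(τ − ω×Iω) = (0.8800, -0.5375, 0.5100)
new body rate ω' = (-0.2296, 1.3570, -1.4592)
2q̇ = q⊗(0,ω) = (-0.8500000, -0.5378679, -1.7399498, 0.5106605)
updated quaternion q' = (-0.7386, -0.5197, 0.4289, 0.0204)

p' = (-0.0280, 0.2120, -3.0640)
q' = (-0.7386, -0.5197, 0.4289, 0.0204)
v' = (0.8440, -1.1640, -0.7440)
ω' = (-0.2296, 1.3570, -1.4592)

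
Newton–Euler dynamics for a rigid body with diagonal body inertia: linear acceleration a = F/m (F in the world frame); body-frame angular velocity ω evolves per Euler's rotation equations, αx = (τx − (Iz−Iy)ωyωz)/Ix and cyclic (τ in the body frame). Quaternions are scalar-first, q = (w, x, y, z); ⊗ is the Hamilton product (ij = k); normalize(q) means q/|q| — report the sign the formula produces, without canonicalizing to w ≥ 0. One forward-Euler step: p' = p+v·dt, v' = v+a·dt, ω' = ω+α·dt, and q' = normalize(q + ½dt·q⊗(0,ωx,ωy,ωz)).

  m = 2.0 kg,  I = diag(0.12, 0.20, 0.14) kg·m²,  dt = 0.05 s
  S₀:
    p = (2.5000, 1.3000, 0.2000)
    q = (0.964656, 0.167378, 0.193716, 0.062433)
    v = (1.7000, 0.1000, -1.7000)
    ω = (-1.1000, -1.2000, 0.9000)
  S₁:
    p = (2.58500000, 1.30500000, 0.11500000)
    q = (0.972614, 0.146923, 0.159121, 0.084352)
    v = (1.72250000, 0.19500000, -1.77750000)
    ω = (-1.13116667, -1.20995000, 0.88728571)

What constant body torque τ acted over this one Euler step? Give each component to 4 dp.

rate change Δω = (-0.03116667, -0.00995000, -0.01271429)
ω₀×(Iω₀) = (0.0648, 0.0198, 0.1056)
I·α + gyro = (-0.0100, -0.0200, 0.0700)

τ = (-0.0100, -0.0200, 0.0700)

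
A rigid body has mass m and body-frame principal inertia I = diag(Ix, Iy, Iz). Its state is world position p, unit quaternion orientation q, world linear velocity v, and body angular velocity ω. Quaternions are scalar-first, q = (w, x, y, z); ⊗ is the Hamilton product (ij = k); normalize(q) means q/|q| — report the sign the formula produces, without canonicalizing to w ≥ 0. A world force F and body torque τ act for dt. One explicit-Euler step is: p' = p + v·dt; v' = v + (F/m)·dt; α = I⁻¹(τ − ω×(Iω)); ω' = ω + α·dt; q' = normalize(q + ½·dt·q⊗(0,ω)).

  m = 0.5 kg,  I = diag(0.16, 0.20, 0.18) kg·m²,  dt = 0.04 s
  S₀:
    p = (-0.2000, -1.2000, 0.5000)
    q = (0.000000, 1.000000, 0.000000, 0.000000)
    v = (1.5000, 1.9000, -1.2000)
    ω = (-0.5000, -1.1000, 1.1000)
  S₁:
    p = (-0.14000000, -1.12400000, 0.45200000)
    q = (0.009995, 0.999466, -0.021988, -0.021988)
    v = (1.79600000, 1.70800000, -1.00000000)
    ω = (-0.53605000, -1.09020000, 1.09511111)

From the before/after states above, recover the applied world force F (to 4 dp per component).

F = (3.7000, -2.4000, 2.5000)

velocity change Δv = (0.29600000, -0.19200000, 0.20000000)
applied force F = (3.7000, -2.4000, 2.5000)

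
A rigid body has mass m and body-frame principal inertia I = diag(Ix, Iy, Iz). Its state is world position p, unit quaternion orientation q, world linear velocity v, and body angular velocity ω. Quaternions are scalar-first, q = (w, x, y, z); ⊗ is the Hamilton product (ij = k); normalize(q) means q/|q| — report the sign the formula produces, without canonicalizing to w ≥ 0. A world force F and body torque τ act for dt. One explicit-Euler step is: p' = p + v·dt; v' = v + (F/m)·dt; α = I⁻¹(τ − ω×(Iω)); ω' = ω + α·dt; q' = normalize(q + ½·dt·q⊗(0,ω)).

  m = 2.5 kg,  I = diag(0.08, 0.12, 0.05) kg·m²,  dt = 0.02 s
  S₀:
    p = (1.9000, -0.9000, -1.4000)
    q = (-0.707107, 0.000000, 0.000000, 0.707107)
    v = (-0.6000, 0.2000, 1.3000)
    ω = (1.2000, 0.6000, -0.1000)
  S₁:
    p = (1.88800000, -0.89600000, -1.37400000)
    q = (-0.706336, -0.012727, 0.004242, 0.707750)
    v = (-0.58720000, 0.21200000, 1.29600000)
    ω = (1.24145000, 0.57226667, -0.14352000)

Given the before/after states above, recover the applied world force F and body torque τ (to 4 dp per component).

F = (1.6000, 1.5000, -0.5000)
τ = (0.1700, -0.1700, -0.0800)

rate change Δω = (0.04145000, -0.02773333, -0.04352000)
ω₀×(Iω₀) = (0.0042, -0.0036, 0.0288)
applied torque τ = (0.1700, -0.1700, -0.0800)
Δv = v₁−v₀ = (0.01280000, 0.01200000, -0.00400000)
m·(v₁−v₀)/dt = (1.6000, 1.5000, -0.5000)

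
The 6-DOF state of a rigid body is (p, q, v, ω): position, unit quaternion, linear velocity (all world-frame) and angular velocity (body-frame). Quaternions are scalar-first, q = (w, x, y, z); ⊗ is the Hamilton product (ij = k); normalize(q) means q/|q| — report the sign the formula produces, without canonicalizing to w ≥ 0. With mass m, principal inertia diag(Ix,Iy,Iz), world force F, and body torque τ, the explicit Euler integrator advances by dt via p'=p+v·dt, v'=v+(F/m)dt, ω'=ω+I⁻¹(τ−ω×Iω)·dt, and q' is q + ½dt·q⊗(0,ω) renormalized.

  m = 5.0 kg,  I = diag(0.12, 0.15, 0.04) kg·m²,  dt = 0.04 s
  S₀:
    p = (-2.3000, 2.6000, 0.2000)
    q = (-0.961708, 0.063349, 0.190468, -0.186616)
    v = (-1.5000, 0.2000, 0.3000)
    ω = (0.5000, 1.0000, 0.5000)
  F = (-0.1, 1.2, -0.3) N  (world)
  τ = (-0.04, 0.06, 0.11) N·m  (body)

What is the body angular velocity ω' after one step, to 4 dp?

ω' = (0.5050, 1.0107, 0.5950)

α = I⁻¹(τ − ω×Iω) = (0.1250, 0.2667, 2.3750)
new body rate ω' = (0.5050, 1.0107, 0.5950)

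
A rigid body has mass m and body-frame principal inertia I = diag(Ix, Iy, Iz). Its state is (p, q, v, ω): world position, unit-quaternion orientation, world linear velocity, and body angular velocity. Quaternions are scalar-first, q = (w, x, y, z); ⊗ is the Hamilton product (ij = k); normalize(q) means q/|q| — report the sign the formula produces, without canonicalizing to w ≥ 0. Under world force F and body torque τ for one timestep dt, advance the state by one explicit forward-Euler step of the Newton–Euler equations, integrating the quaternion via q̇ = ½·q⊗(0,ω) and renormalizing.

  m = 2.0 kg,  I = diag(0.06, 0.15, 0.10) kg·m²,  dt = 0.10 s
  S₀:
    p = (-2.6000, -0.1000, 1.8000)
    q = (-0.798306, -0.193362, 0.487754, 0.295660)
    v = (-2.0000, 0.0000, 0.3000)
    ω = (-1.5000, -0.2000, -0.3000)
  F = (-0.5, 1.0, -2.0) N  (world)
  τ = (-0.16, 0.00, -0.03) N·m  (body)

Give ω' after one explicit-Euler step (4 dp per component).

ω' = (-1.7617, -0.1880, -0.3570)

gyro term ω×Iω = (-0.0030, -0.0180, 0.0270)
(τ − ω×Iω)/I = (-2.6167, 0.1200, -0.5700)
ω' = ω + α·dt = (-1.7617, -0.1880, -0.3570)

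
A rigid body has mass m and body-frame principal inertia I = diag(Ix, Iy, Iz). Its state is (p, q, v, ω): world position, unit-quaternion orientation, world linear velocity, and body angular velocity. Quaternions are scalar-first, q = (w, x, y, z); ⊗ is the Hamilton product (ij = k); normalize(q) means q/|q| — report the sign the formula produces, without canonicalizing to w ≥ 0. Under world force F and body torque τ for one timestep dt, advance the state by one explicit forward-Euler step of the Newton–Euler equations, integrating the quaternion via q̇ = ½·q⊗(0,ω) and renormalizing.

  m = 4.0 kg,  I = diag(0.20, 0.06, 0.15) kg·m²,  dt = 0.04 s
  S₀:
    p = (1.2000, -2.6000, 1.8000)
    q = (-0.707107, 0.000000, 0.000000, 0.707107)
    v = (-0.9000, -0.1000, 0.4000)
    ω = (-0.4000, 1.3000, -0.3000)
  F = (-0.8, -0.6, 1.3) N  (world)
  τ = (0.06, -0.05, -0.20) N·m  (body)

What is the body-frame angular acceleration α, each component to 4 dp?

α = (0.4755, -0.9333, -1.8187)

gyro term ω×Iω = (-0.0351, 0.0060, 0.0728)
angular accel α = (0.4755, -0.9333, -1.8187)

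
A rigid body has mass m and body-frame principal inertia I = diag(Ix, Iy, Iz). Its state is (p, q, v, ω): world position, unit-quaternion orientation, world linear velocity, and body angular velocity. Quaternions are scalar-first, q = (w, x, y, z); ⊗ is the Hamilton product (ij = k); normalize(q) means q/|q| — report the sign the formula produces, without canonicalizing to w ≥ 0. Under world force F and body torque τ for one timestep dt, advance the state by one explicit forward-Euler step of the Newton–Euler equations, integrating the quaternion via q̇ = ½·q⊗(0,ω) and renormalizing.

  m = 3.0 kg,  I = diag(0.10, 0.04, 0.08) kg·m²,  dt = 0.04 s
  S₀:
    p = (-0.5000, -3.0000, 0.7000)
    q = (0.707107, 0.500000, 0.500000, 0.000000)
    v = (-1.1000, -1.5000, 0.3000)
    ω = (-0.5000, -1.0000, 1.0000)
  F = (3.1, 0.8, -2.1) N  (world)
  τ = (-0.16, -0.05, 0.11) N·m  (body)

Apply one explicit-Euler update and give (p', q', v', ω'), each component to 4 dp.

a = F/m = (1.0333, 0.2667, -0.7000)
p' = p + v·dt = (-0.5440, -3.0600, 0.7120)
v + (F/m)dt = (-1.0587, -1.4893, 0.2720)
precession coupling ω×(Iω) = (-0.0400, -0.0100, -0.0300)
angular accel α = (-1.2000, -1.0000, 1.7500)
ω + α·dt = (-0.5480, -1.0400, 1.0700)
2q̇ = q⊗(0,ω) = (0.7500000, 0.1464465, -1.2071070, 0.4571070)
q' = normalize(q + ½dt·q⊗(0,ω)) = (0.7218, 0.5027, 0.4756, 0.0091)

p' = (-0.5440, -3.0600, 0.7120)
q' = (0.7218, 0.5027, 0.4756, 0.0091)
v' = (-1.0587, -1.4893, 0.2720)
ω' = (-0.5480, -1.0400, 1.0700)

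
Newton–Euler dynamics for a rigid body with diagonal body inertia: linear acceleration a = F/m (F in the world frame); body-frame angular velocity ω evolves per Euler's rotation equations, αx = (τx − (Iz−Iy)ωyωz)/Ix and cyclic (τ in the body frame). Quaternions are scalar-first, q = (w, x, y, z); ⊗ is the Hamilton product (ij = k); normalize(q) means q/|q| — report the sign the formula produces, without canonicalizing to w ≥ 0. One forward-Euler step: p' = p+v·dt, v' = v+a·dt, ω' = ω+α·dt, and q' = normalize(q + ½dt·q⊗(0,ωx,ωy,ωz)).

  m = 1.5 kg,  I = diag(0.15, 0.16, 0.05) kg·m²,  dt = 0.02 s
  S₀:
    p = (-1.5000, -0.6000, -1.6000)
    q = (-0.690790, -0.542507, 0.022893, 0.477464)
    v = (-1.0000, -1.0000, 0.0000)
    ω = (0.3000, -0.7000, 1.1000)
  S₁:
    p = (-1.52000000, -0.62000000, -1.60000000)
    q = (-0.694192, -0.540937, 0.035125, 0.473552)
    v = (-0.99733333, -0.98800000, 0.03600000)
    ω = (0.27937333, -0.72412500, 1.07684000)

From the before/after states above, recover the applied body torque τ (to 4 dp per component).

τ = (-0.0700, -0.1600, -0.0600)

rate change Δω = (-0.02062667, -0.02412500, -0.02316000)
applied torque τ = (-0.0700, -0.1600, -0.0600)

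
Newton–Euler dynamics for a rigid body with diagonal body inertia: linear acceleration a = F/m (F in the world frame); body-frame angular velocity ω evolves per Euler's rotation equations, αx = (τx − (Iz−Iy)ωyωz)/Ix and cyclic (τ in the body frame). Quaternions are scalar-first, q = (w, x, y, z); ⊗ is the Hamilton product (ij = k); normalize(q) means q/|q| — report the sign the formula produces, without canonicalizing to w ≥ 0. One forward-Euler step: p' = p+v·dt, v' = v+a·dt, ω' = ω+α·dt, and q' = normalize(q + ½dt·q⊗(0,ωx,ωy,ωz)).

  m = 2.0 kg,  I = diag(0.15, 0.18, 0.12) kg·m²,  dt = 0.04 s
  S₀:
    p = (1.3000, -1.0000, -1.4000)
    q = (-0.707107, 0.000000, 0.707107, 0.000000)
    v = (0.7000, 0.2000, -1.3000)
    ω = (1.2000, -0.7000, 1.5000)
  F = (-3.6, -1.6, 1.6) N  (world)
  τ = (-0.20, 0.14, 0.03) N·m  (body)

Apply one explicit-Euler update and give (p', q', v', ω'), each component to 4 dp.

α = I⁻¹(τ − ω×Iω) = (-1.7533, 0.4778, 0.4600)
ω + α·dt = (1.1299, -0.6809, 1.5184)
q⊗(0,ω) = (0.4949749, 0.2121321, 0.4949749, -1.9091889)
q + ½dt·q⊗(0,ω), renormalized = (-0.6966, 0.0042, 0.7164, -0.0382)
a = F/m = (-1.8000, -0.8000, 0.8000)
p + v·dt = (1.3280, -0.9920, -1.4520)
new velocity v' = (0.6280, 0.1680, -1.2680)

p' = (1.3280, -0.9920, -1.4520)
q' = (-0.6966, 0.0042, 0.7164, -0.0382)
v' = (0.6280, 0.1680, -1.2680)
ω' = (1.1299, -0.6809, 1.5184)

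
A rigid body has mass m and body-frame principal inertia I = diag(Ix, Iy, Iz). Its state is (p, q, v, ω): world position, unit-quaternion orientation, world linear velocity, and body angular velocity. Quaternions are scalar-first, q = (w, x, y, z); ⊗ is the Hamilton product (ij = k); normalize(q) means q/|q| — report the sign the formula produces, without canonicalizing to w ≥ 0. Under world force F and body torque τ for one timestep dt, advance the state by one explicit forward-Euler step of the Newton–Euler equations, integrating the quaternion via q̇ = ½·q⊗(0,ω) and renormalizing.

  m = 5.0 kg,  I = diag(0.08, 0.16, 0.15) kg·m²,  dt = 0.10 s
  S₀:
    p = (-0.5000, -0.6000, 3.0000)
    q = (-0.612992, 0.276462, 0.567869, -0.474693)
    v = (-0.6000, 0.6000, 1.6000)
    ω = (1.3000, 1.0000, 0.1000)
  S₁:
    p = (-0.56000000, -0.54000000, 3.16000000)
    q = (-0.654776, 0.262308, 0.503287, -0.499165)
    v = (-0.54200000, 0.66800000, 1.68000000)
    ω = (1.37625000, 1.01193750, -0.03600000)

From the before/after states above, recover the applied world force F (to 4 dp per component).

v₁ − v₀ = (0.05800000, 0.06800000, 0.08000000)
F = m·Δv/dt = (2.9000, 3.4000, 4.0000)

F = (2.9000, 3.4000, 4.0000)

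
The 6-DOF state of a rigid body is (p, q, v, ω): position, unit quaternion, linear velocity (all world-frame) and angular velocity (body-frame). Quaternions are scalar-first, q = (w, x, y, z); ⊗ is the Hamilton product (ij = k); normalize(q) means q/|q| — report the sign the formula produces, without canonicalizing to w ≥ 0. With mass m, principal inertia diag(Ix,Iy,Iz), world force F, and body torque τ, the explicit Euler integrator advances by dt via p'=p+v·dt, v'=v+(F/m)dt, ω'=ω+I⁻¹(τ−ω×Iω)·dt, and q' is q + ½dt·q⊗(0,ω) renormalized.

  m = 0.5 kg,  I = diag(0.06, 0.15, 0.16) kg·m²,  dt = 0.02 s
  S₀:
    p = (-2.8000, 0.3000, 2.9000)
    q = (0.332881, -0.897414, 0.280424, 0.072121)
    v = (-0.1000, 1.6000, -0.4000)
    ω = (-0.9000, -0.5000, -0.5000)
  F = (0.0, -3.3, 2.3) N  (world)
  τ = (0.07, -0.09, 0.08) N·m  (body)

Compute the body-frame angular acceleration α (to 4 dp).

precession coupling ω×(Iω) = (0.0025, -0.0450, 0.0405)
α = I⁻¹(τ − ω×Iω) = (1.1250, -0.3000, 0.2469)

α = (1.1250, -0.3000, 0.2469)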